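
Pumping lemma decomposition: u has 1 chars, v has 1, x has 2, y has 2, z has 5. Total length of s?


|s| = |u| + |v| + |x| + |y| + |z|
= 1 + 1 + 2 + 2 + 5
= 2 + 2 + 7
= 4 + 7
= 11

11


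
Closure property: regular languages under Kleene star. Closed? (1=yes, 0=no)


Regular languages are closed under:
- Union (DFA product construction)
- Intersection (DFA product construction)
- Complement (swap accept/reject states)
- Concatenation (NFA construction)
- Kleene star (NFA construction)
Kleene star is in this list
Therefore: closed

1


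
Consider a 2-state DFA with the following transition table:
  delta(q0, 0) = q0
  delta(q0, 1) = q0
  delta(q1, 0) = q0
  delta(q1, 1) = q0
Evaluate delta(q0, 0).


Looking up transition function:
delta(q0, 0) in the table
Row: q0, Column: 0
Result: q0

q0


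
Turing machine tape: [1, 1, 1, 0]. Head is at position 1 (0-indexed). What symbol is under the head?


Tape: [1, 1, 1, 0]
Positions: 0 1 2 3
Values:    1 1 1 0
Head at position 1
tape[1] = 1

1


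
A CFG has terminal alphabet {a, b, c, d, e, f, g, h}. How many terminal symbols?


Terminal symbols: a, b, c, d, e, f, g, h
Counting each: a (#1), b (#2), c (#3), d (#4), e (#5), f (#6), g (#7), h (#8)
Total = 8

8


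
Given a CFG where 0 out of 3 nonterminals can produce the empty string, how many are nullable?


Nonterminals: {S, A, B}
A nonterminal is nullable if it can derive epsilon
Counting nullable nonterminals: 0
Total nullable = 0

0


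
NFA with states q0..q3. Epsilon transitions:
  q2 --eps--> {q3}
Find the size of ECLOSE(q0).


Starting from q0
Initialize closure = {q0}
q0 has no outgoing epsilon transitions -> nothing to add
Final closure: {q0}
Size = 1

1


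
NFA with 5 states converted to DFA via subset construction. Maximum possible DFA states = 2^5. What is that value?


NFA has 5 states
Subset construction: each DFA state = subset of NFA states
Maximum subsets = 2^5
2^5 = 32

32


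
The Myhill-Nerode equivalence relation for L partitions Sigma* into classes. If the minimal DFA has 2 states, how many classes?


Myhill-Nerode theorem:
Number of equivalence classes = number of states in minimal DFA
Minimal DFA states = 2
Therefore equivalence classes = 2

2


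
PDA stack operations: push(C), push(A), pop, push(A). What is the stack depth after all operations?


Tracing stack operations:
  push(C) -> stack = [C], depth=1
  push(A) -> stack = [C,A], depth=2
  pop -> removed A, stack = [C], depth=1
  push(A) -> stack = [C,A], depth=2
Final depth = 2

2


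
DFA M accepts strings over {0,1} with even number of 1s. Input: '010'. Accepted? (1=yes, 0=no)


DFA has 2 states: q_even (start, accept=yes) and q_odd
Processing string '010' character by character:
  Position 0: read '0', 1-count=0 -> q_even (no change)
  Position 1: read '1', 1-count=1 -> q_odd
  Position 2: read '0', 1-count=1 -> q_odd (no change)
Final state: q_odd, total 1s = 1 (odd); the DFA requires an even count -> reject

0


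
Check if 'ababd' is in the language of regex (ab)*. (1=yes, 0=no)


Pattern: (ab)*
String: 'ababd'
Pattern requires: zero or more repetitions of 'ab'
Length 5 is odd -> cannot be (ab)* -> no match
Result: 0

0


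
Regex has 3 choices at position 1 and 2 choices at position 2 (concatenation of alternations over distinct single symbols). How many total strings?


First group: 3 alternatives
Second group: 2 alternatives
Concatenation: each choice from group 1 pairs with each from group 2
Total = 3 x 2 = 6

6


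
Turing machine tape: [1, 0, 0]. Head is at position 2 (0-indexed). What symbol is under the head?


Tape: [1, 0, 0]
Positions: 0 1 2
Values:    1 0 0
Head at position 2
tape[2] = 0

0


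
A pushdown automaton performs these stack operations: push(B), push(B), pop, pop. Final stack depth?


Tracing stack operations:
  push(B) -> stack = [B], depth=1
  push(B) -> stack = [B,B], depth=2
  pop -> removed B, stack = [B], depth=1
  pop -> removed B, stack = [], depth=0
Final depth = 0

0


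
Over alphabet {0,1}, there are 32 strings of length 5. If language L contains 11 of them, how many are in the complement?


Alphabet: {0,1}
String length: 5
Total strings of length 5 = 2^5 = 32
Strings in L = 11
Complement = total - |L|
= 32 - 11
= 21

21


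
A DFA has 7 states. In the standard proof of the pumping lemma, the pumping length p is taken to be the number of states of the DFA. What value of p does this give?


Pumping lemma for regular languages (standard proof):
Take p = |Q|, the number of DFA states.
Any string of length >= |Q| passes through |Q|+1 states while reading its first |Q| symbols,
so by pigeonhole some state repeats, giving the loop that can be pumped.
Here |Q| = 7
Therefore the proof uses p = 7

7


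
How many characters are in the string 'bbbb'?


String: 'bbbb'
Counting characters:
  'b' appears 4 time(s)
Total length = 0 + 4 = 4

4


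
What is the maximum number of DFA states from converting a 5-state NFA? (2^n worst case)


NFA has 5 states
Subset construction: each DFA state = subset of NFA states
Maximum subsets = 2^5
2^5 = 32

32


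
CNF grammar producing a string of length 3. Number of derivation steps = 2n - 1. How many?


Chomsky Normal Form derivation:
String length n = 3
Each step either:
  - Splits a nonterminal into two (n-1 such steps)
  - Converts a nonterminal to terminal (n such steps)
Total = (n-1) + n = 2n - 1
= 2(3) - 1
= 6 - 1
= 5

5


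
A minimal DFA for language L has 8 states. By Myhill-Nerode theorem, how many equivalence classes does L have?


Myhill-Nerode theorem:
Number of equivalence classes = number of states in minimal DFA
Minimal DFA states = 8
Therefore equivalence classes = 8

8


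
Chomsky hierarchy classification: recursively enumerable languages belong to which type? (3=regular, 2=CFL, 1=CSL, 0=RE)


Chomsky hierarchy levels:
  Type 3: Regular (DFA/NFA/regex)
  Type 2: Context-free (PDA)
  Type 1: Context-sensitive
  Type 0: Recursively enumerable (TM)
'recursively enumerable' corresponds to Type 0

0


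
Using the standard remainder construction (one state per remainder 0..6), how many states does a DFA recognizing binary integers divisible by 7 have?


Divisibility by 7 is tracked via the remainder mod 7: 0, 1, ..., 6
The construction assigns one state to each remainder
Number of remainders = 7

7


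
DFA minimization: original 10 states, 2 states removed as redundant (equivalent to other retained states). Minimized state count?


Original DFA: 10 states
Redundant states removed: 2
Minimized states = original - removed
= 10 - 2
= 8

8


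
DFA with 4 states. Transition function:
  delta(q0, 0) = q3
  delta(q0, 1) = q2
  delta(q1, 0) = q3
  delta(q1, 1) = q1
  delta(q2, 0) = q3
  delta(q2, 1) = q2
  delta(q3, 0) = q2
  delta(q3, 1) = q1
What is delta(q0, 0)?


Looking up transition function:
delta(q0, 0) in the table
Row: q0, Column: 0
Result: q3

q3


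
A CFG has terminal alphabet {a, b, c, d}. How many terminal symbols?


Terminal symbols: a, b, c, d
Counting each: a (#1), b (#2), c (#3), d (#4)
Total = 4

4


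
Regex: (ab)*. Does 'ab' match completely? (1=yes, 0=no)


Pattern: (ab)*
String: 'ab'
Pattern requires: zero or more repetitions of 'ab'
Pairs: ['ab']
All pairs are 'ab'? Yes
Result: 1

1


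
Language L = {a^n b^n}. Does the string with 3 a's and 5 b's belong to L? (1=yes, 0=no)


Language requires equal numbers of a's and b's
PDA pushes for each 'a', pops for each 'b'
Number of a's = 3
Number of b's = 5
3 != 5 -> Reject

0


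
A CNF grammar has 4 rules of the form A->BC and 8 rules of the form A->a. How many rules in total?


CNF allows two rule forms:
  A -> BC (binary): 4 rules
  A -> a (terminal): 8 rules
Total = 4 + 8 = 12

12


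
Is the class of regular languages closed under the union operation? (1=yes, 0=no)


Regular languages are closed under:
- Union (DFA product construction)
- Intersection (DFA product construction)
- Complement (swap accept/reject states)
- Concatenation (NFA construction)
- Kleene star (NFA construction)
union is in this list
Therefore: closed

1


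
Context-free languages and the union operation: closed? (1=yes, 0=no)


CFL closure properties:
  Closed under: union, concatenation, Kleene star
  NOT closed under: intersection, complement
Operation 'union' is in closed list -> Yes (closed)

1


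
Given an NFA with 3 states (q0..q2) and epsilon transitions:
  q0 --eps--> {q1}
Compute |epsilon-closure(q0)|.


Starting from q0
Initialize closure = {q0}
Follow epsilon from q0 -> add q1
Final closure: {q0, q1}
Size = 2

2


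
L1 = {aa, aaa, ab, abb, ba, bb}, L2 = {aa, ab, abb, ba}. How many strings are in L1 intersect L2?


L1 = {aa, aaa, ab, abb, ba, bb}
L2 = {aa, ab, abb, ba}
Checking each string in L1 against L2:
  'aa': in L2? Yes
  'aaa': in L2? No
  'ab': in L2? Yes
  'abb': in L2? Yes
  'ba': in L2? Yes
  'bb': in L2? No
Intersection = {aa, ab, abb, ba}
|L1 ∩ L2| = 4

4


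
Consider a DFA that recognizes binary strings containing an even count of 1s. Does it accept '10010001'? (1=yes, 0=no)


DFA has 2 states: q_even (start, accept=yes) and q_odd
Processing string '10010001' character by character:
  Position 0: read '1', 1-count=1 -> q_odd
  Position 1: read '0', 1-count=1 -> q_odd (no change)
  Position 2: read '0', 1-count=1 -> q_odd (no change)
  Position 3: read '1', 1-count=2 -> q_even
  Position 4: read '0', 1-count=2 -> q_even (no change)
  Position 5: read '0', 1-count=2 -> q_even (no change)
  Position 6: read '0', 1-count=2 -> q_even (no change)
  Position 7: read '1', 1-count=3 -> q_odd
Final state: q_odd, total 1s = 3 (odd); the DFA requires an even count -> reject

0


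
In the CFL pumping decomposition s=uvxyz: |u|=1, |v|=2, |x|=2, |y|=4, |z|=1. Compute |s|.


|s| = |u| + |v| + |x| + |y| + |z|
= 1 + 2 + 2 + 4 + 1
= 3 + 2 + 5
= 5 + 5
= 10

10


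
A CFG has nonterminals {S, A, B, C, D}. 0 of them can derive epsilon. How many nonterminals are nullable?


Nonterminals: {S, A, B, C, D}
A nonterminal is nullable if it can derive epsilon
Counting nullable nonterminals: 0
Total nullable = 0

0


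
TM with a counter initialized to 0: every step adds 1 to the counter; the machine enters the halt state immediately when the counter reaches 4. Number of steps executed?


Counter starts at 0. Counting sequence:
  Step 1: counter = 1
  Step 2: counter = 2
  Step 3: counter = 3
  Step 4: counter = 4
Counter reached 4 -> halt
Total steps = 4

4


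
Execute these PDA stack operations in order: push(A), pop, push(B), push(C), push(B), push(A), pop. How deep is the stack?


Tracing stack operations:
  push(A) -> stack = [A], depth=1
  pop -> removed A, stack = [], depth=0
  push(B) -> stack = [B], depth=1
  push(C) -> stack = [B,C], depth=2
  push(B) -> stack = [B,C,B], depth=3
  push(A) -> stack = [B,C,B,A], depth=4
  pop -> removed A, stack = [B,C,B], depth=3
Final depth = 3

3


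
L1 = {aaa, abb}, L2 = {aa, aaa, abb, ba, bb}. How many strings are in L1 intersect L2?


L1 = {aaa, abb}
L2 = {aa, aaa, abb, ba, bb}
Checking each string in L1 against L2:
  'aaa': in L2? Yes
  'abb': in L2? Yes
Intersection = {aaa, abb}
|L1 ∩ L2| = 2

2


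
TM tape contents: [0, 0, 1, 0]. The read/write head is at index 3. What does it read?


Tape: [0, 0, 1, 0]
Positions: 0 1 2 3
Values:    0 0 1 0
Head at position 3
tape[3] = 0

0


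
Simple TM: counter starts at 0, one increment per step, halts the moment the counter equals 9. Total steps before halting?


Counter starts at 0. Counting sequence:
  Step 1: counter = 1
  Step 2: counter = 2
  Step 3: counter = 3
  Step 4: counter = 4
  Step 5: counter = 5
  Step 6: counter = 6
  ...
  Step 9: counter = 9
Counter reached 9 -> halt
Total steps = 9

9


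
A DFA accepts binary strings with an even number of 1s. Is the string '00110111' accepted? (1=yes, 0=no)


DFA has 2 states: q_even (start, accept=yes) and q_odd
Processing string '00110111' character by character:
  Position 0: read '0', 1-count=0 -> q_even (no change)
  Position 1: read '0', 1-count=0 -> q_even (no change)
  Position 2: read '1', 1-count=1 -> q_odd
  Position 3: read '1', 1-count=2 -> q_even
  Position 4: read '0', 1-count=2 -> q_even (no change)
  Position 5: read '1', 1-count=3 -> q_odd
  Position 6: read '1', 1-count=4 -> q_even
  Position 7: read '1', 1-count=5 -> q_odd
Final state: q_odd, total 1s = 5 (odd); the DFA requires an even count -> reject

0


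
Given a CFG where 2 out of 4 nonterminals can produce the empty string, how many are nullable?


Nonterminals: {S, A, B, C}
A nonterminal is nullable if it can derive epsilon
Counting nullable nonterminals: 2
Total nullable = 2

2


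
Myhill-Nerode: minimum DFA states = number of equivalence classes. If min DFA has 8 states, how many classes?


Myhill-Nerode theorem:
Number of equivalence classes = number of states in minimal DFA
Minimal DFA states = 8
Therefore equivalence classes = 8

8


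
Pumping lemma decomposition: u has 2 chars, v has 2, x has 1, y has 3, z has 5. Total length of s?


|s| = |u| + |v| + |x| + |y| + |z|
= 2 + 2 + 1 + 3 + 5
= 4 + 1 + 8
= 5 + 8
= 13

13


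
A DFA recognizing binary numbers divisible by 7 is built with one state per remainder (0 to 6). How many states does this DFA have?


Divisibility by 7 is tracked via the remainder mod 7: 0, 1, ..., 6
The construction assigns one state to each remainder
Number of remainders = 7

7


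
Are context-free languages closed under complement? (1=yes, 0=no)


CFL closure properties:
  Closed under: union, concatenation, Kleene star
  NOT closed under: intersection, complement
Operation 'complement' is in not-closed list -> No (not closed)

0


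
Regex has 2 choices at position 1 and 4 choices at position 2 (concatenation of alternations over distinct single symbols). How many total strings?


First group: 2 alternatives
Second group: 4 alternatives
Concatenation: each choice from group 1 pairs with each from group 2
Total = 2 x 4 = 8

8


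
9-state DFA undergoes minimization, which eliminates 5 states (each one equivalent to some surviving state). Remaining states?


Original DFA: 9 states
Redundant states removed: 5
Minimized states = original - removed
= 9 - 5
= 4

4


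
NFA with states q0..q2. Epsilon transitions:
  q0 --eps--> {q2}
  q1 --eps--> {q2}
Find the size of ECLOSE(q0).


Starting from q0
Initialize closure = {q0}
Follow epsilon from q0 -> add q2
Final closure: {q0, q2}
Size = 2

2


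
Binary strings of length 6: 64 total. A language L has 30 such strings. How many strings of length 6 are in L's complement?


Alphabet: {0,1}
String length: 6
Total strings of length 6 = 2^6 = 64
Strings in L = 30
Complement = total - |L|
= 64 - 30
= 34

34


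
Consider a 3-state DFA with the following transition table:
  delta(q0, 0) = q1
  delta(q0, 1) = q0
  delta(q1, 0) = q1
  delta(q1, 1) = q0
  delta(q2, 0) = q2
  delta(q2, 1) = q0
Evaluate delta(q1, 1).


Looking up transition function:
delta(q1, 1) in the table
Row: q1, Column: 1
Result: q0

q0


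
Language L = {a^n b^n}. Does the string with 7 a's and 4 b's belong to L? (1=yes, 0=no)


Language requires equal numbers of a's and b's
PDA pushes for each 'a', pops for each 'b'
Number of a's = 7
Number of b's = 4
7 != 4 -> Reject

0


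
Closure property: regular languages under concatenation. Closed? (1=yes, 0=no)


Regular languages are closed under:
- Union (DFA product construction)
- Intersection (DFA product construction)
- Complement (swap accept/reject states)
- Concatenation (NFA construction)
- Kleene star (NFA construction)
concatenation is in this list
Therefore: closed

1


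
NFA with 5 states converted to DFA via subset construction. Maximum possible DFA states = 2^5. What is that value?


NFA has 5 states
Subset construction: each DFA state = subset of NFA states
Maximum subsets = 2^5
2^5 = 32

32


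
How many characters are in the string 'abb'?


String: 'abb'
Counting characters:
  'a' appears 1 time(s)
  'b' appears 2 time(s)
Total length = 1 + 2 = 3

3


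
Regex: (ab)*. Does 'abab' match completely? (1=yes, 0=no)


Pattern: (ab)*
String: 'abab'
Pattern requires: zero or more repetitions of 'ab'
Pairs: ['ab', 'ab']
All pairs are 'ab'? Yes
Result: 1

1


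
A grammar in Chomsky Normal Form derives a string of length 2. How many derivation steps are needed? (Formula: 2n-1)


Chomsky Normal Form derivation:
String length n = 2
Each step either:
  - Splits a nonterminal into two (n-1 such steps)
  - Converts a nonterminal to terminal (n such steps)
Total = (n-1) + n = 2n - 1
= 2(2) - 1
= 4 - 1
= 3

3


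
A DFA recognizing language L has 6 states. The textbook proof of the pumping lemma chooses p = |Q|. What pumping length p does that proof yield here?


Pumping lemma for regular languages (standard proof):
Take p = |Q|, the number of DFA states.
Any string of length >= |Q| passes through |Q|+1 states while reading its first |Q| symbols,
so by pigeonhole some state repeats, giving the loop that can be pumped.
Here |Q| = 6
Therefore the proof uses p = 6

6


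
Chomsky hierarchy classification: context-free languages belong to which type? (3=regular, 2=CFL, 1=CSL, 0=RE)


Chomsky hierarchy levels:
  Type 3: Regular (DFA/NFA/regex)
  Type 2: Context-free (PDA)
  Type 1: Context-sensitive
  Type 0: Recursively enumerable (TM)
'context-free' corresponds to Type 2

2


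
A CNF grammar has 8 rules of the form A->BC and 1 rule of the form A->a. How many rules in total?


CNF allows two rule forms:
  A -> BC (binary): 8 rules
  A -> a (terminal): 1 rule
Total = 8 + 1 = 9

9


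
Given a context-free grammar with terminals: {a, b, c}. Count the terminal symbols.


Terminal symbols: a, b, c
Counting each: a (#1), b (#2), c (#3)
Total = 3

3


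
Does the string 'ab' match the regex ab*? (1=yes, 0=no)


Pattern: ab*
String: 'ab'
Pattern requires: exactly one 'a' followed by zero or more 'b's
First char is 'a' -> OK
Rest 'b': all b's? Yes
Result: 1

1


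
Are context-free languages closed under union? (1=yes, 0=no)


CFL closure properties:
  Closed under: union, concatenation, Kleene star
  NOT closed under: intersection, complement
Operation 'union' is in closed list -> Yes (closed)

1


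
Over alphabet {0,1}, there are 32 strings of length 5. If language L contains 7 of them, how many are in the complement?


Alphabet: {0,1}
String length: 5
Total strings of length 5 = 2^5 = 32
Strings in L = 7
Complement = total - |L|
= 32 - 7
= 25

25


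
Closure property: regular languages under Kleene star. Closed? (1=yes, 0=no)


Regular languages are closed under:
- Union (DFA product construction)
- Intersection (DFA product construction)
- Complement (swap accept/reject states)
- Concatenation (NFA construction)
- Kleene star (NFA construction)
Kleene star is in this list
Therefore: closed

1


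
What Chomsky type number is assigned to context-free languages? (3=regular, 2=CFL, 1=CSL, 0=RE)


Chomsky hierarchy levels:
  Type 3: Regular (DFA/NFA/regex)
  Type 2: Context-free (PDA)
  Type 1: Context-sensitive
  Type 0: Recursively enumerable (TM)
'context-free' corresponds to Type 2

2


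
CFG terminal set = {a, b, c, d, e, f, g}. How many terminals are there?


Terminal symbols: a, b, c, d, e, f, g
Counting each: a (#1), b (#2), c (#3), d (#4), e (#5), f (#6), g (#7)
Total = 7

7


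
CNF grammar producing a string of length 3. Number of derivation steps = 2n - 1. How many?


Chomsky Normal Form derivation:
String length n = 3
Each step either:
  - Splits a nonterminal into two (n-1 such steps)
  - Converts a nonterminal to terminal (n such steps)
Total = (n-1) + n = 2n - 1
= 2(3) - 1
= 6 - 1
= 5

5


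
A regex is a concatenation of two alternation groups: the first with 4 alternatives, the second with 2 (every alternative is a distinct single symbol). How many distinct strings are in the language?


First group: 4 alternatives
Second group: 2 alternatives
Concatenation: each choice from group 1 pairs with each from group 2
Total = 4 x 2 = 8

8


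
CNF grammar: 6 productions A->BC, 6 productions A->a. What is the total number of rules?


CNF allows two rule forms:
  A -> BC (binary): 6 rules
  A -> a (terminal): 6 rules
Total = 6 + 6 = 12

12


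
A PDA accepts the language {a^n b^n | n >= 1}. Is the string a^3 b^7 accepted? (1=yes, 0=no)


Language requires equal numbers of a's and b's
PDA pushes for each 'a', pops for each 'b'
Number of a's = 3
Number of b's = 7
3 != 7 -> Reject

0


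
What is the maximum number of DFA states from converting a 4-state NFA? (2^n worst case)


NFA has 4 states
Subset construction: each DFA state = subset of NFA states
Maximum subsets = 2^4
2^4 = 16

16


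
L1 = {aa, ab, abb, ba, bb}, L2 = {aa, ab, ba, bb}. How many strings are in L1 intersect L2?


L1 = {aa, ab, abb, ba, bb}
L2 = {aa, ab, ba, bb}
Checking each string in L1 against L2:
  'aa': in L2? Yes
  'ab': in L2? Yes
  'abb': in L2? No
  'ba': in L2? Yes
  'bb': in L2? Yes
Intersection = {aa, ab, ba, bb}
|L1 ∩ L2| = 4

4


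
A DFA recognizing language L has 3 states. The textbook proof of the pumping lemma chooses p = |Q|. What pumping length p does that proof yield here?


Pumping lemma for regular languages (standard proof):
Take p = |Q|, the number of DFA states.
Any string of length >= |Q| passes through |Q|+1 states while reading its first |Q| symbols,
so by pigeonhole some state repeats, giving the loop that can be pumped.
Here |Q| = 3
Therefore the proof uses p = 3

3


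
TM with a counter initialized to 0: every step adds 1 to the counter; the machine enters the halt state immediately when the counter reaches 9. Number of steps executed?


Counter starts at 0. Counting sequence:
  Step 1: counter = 1
  Step 2: counter = 2
  Step 3: counter = 3
  Step 4: counter = 4
  Step 5: counter = 5
  Step 6: counter = 6
  ...
  Step 9: counter = 9
Counter reached 9 -> halt
Total steps = 9

9


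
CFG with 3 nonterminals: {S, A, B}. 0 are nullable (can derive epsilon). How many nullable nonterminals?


Nonterminals: {S, A, B}
A nonterminal is nullable if it can derive epsilon
Counting nullable nonterminals: 0
Total nullable = 0

0


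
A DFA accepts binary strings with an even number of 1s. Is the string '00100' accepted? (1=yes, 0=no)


DFA has 2 states: q_even (start, accept=yes) and q_odd
Processing string '00100' character by character:
  Position 0: read '0', 1-count=0 -> q_even (no change)
  Position 1: read '0', 1-count=0 -> q_even (no change)
  Position 2: read '1', 1-count=1 -> q_odd
  Position 3: read '0', 1-count=1 -> q_odd (no change)
  Position 4: read '0', 1-count=1 -> q_odd (no change)
Final state: q_odd, total 1s = 1 (odd); the DFA requires an even count -> reject

0


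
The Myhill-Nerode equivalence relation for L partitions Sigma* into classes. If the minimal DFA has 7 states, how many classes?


Myhill-Nerode theorem:
Number of equivalence classes = number of states in minimal DFA
Minimal DFA states = 7
Therefore equivalence classes = 7

7


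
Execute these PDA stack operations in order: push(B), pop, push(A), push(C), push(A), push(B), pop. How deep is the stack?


Tracing stack operations:
  push(B) -> stack = [B], depth=1
  pop -> removed B, stack = [], depth=0
  push(A) -> stack = [A], depth=1
  push(C) -> stack = [A,C], depth=2
  push(A) -> stack = [A,C,A], depth=3
  push(B) -> stack = [A,C,A,B], depth=4
  pop -> removed B, stack = [A,C,A], depth=3
Final depth = 3

3


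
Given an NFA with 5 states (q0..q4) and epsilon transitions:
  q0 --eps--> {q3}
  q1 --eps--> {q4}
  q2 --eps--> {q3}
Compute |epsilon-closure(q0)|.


Starting from q0
Initialize closure = {q0}
Follow epsilon from q0 -> add q3
Final closure: {q0, q3}
Size = 2

2


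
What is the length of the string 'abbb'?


String: 'abbb'
Counting characters:
  'a' appears 1 time(s)
  'b' appears 3 time(s)
Total length = 1 + 3 = 4

4


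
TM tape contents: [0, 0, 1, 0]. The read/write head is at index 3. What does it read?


Tape: [0, 0, 1, 0]
Positions: 0 1 2 3
Values:    0 0 1 0
Head at position 3
tape[3] = 0

0


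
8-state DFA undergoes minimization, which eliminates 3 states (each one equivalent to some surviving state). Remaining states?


Original DFA: 8 states
Redundant states removed: 3
Minimized states = original - removed
= 8 - 3
= 5

5


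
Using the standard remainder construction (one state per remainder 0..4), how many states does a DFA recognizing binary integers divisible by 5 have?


Divisibility by 5 is tracked via the remainder mod 5: 0, 1, ..., 4
The construction assigns one state to each remainder
Number of remainders = 5

5


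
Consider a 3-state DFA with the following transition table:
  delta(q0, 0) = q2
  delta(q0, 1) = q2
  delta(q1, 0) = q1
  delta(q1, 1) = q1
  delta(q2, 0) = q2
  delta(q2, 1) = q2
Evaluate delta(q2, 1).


Looking up transition function:
delta(q2, 1) in the table
Row: q2, Column: 1
Result: q2

q2


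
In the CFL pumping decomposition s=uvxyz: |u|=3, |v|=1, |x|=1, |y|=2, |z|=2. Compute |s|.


|s| = |u| + |v| + |x| + |y| + |z|
= 3 + 1 + 1 + 2 + 2
= 4 + 1 + 4
= 5 + 4
= 9

9


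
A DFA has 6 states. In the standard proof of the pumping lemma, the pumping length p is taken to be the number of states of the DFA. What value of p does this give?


Pumping lemma for regular languages (standard proof):
Take p = |Q|, the number of DFA states.
Any string of length >= |Q| passes through |Q|+1 states while reading its first |Q| symbols,
so by pigeonhole some state repeats, giving the loop that can be pumped.
Here |Q| = 6
Therefore the proof uses p = 6

6


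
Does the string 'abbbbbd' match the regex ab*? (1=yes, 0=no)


Pattern: ab*
String: 'abbbbbd'
Pattern requires: exactly one 'a' followed by zero or more 'b's
First char is 'a' -> OK
Rest 'bbbbbd': all b's? No
Result: 0

0


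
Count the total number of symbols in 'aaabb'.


String: 'aaabb'
Counting characters:
  'a' appears 3 time(s)
  'b' appears 2 time(s)
Total length = 3 + 2 = 5

5


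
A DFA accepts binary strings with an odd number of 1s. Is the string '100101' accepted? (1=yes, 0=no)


DFA has 2 states: q_even (start, accept=no) and q_odd
Processing string '100101' character by character:
  Position 0: read '1', 1-count=1 -> q_odd
  Position 1: read '0', 1-count=1 -> q_odd (no change)
  Position 2: read '0', 1-count=1 -> q_odd (no change)
  Position 3: read '1', 1-count=2 -> q_even
  Position 4: read '0', 1-count=2 -> q_even (no change)
  Position 5: read '1', 1-count=3 -> q_odd
Final state: q_odd, total 1s = 3 (odd); the DFA requires an odd count -> accept

1


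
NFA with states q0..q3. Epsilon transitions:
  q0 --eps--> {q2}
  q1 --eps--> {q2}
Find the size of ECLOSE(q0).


Starting from q0
Initialize closure = {q0}
Follow epsilon from q0 -> add q2
Final closure: {q0, q2}
Size = 2

2


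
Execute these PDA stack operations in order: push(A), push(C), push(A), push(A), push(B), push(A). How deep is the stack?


Tracing stack operations:
  push(A) -> stack = [A], depth=1
  push(C) -> stack = [A,C], depth=2
  push(A) -> stack = [A,C,A], depth=3
  push(A) -> stack = [A,C,A,A], depth=4
  push(B) -> stack = [A,C,A,A,B], depth=5
  push(A) -> stack = [A,C,A,A,B,A], depth=6
Final depth = 6

6


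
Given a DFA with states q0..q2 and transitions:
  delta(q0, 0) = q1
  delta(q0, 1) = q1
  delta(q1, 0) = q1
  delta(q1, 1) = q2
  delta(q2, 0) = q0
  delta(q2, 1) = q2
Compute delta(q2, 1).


Looking up transition function:
delta(q2, 1) in the table
Row: q2, Column: 1
Result: q2

q2


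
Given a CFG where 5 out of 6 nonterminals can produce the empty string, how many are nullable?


Nonterminals: {S, A, B, C, D, E}
A nonterminal is nullable if it can derive epsilon
Counting nullable nonterminals: 5
Total nullable = 5

5


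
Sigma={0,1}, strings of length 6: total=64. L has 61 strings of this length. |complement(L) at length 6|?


Alphabet: {0,1}
String length: 6
Total strings of length 6 = 2^6 = 64
Strings in L = 61
Complement = total - |L|
= 64 - 61
= 3

3


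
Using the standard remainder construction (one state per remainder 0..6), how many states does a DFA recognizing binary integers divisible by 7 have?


Divisibility by 7 is tracked via the remainder mod 7: 0, 1, ..., 6
The construction assigns one state to each remainder
Number of remainders = 7

7


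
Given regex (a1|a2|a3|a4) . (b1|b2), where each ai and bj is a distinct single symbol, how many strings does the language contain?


First group: 4 alternatives
Second group: 2 alternatives
Concatenation: each choice from group 1 pairs with each from group 2
Total = 4 x 2 = 8

8


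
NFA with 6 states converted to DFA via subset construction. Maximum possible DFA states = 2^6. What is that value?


NFA has 6 states
Subset construction: each DFA state = subset of NFA states
Maximum subsets = 2^6
2^6 = 64

64


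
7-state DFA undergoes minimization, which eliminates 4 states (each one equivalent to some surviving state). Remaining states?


Original DFA: 7 states
Redundant states removed: 4
Minimized states = original - removed
= 7 - 4
= 3

3


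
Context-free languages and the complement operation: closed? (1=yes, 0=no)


CFL closure properties:
  Closed under: union, concatenation, Kleene star
  NOT closed under: intersection, complement
Operation 'complement' is in not-closed list -> No (not closed)

0


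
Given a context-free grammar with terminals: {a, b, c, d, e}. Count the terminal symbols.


Terminal symbols: a, b, c, d, e
Counting each: a (#1), b (#2), c (#3), d (#4), e (#5)
Total = 5

5


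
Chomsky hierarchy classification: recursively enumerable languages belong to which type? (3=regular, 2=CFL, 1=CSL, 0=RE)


Chomsky hierarchy levels:
  Type 3: Regular (DFA/NFA/regex)
  Type 2: Context-free (PDA)
  Type 1: Context-sensitive
  Type 0: Recursively enumerable (TM)
'recursively enumerable' corresponds to Type 0

0


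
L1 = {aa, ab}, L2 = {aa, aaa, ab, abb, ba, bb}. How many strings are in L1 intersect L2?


L1 = {aa, ab}
L2 = {aa, aaa, ab, abb, ba, bb}
Checking each string in L1 against L2:
  'aa': in L2? Yes
  'ab': in L2? Yes
Intersection = {aa, ab}
|L1 ∩ L2| = 2

2


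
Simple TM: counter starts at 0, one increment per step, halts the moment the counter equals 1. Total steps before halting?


Counter starts at 0. Counting sequence:
  Step 1: counter = 1
Counter reached 1 -> halt
Total steps = 1

1


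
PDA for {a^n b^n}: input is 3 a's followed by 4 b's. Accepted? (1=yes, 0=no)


Language requires equal numbers of a's and b's
PDA pushes for each 'a', pops for each 'b'
Number of a's = 3
Number of b's = 4
3 != 4 -> Reject

0


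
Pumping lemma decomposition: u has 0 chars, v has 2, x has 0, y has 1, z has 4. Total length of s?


|s| = |u| + |v| + |x| + |y| + |z|
= 0 + 2 + 0 + 1 + 4
= 2 + 0 + 5
= 2 + 5
= 7

7


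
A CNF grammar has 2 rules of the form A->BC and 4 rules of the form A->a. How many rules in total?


CNF allows two rule forms:
  A -> BC (binary): 2 rules
  A -> a (terminal): 4 rules
Total = 2 + 4 = 6

6


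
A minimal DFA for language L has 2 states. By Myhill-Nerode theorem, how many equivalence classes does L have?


Myhill-Nerode theorem:
Number of equivalence classes = number of states in minimal DFA
Minimal DFA states = 2
Therefore equivalence classes = 2

2


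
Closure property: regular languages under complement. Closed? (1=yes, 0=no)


Regular languages are closed under:
- Union (DFA product construction)
- Intersection (DFA product construction)
- Complement (swap accept/reject states)
- Concatenation (NFA construction)
- Kleene star (NFA construction)
complement is in this list
Therefore: closed

1


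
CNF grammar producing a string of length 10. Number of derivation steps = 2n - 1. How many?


Chomsky Normal Form derivation:
String length n = 10
Each step either:
  - Splits a nonterminal into two (n-1 such steps)
  - Converts a nonterminal to terminal (n such steps)
Total = (n-1) + n = 2n - 1
= 2(10) - 1
= 20 - 1
= 19

19


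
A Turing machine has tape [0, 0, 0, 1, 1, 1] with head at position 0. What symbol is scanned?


Tape: [0, 0, 0, 1, 1, 1]
Positions: 0 1 2 3 4 5
Values:    0 0 0 1 1 1
Head at position 0
tape[0] = 0

0


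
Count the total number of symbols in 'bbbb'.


String: 'bbbb'
Counting characters:
  'b' appears 4 time(s)
Total length = 0 + 4 = 4

4


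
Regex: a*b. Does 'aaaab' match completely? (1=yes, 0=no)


Pattern: a*b
String: 'aaaab'
Pattern requires: zero or more 'a's followed by exactly one 'b'
Found 4 leading 'a's
Remaining: 'b'
Remaining is exactly 'b' -> match
Result: 1

1


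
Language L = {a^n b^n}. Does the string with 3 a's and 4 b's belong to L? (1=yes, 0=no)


Language requires equal numbers of a's and b's
PDA pushes for each 'a', pops for each 'b'
Number of a's = 3
Number of b's = 4
3 != 4 -> Reject

0


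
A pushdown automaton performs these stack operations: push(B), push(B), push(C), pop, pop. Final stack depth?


Tracing stack operations:
  push(B) -> stack = [B], depth=1
  push(B) -> stack = [B,B], depth=2
  push(C) -> stack = [B,B,C], depth=3
  pop -> removed C, stack = [B,B], depth=2
  pop -> removed B, stack = [B], depth=1
Final depth = 1

1


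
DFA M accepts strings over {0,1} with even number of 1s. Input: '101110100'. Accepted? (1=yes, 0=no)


DFA has 2 states: q_even (start, accept=yes) and q_odd
Processing string '101110100' character by character:
  Position 0: read '1', 1-count=1 -> q_odd
  Position 1: read '0', 1-count=1 -> q_odd (no change)
  Position 2: read '1', 1-count=2 -> q_even
  Position 3: read '1', 1-count=3 -> q_odd
  Position 4: read '1', 1-count=4 -> q_even
  Position 5: read '0', 1-count=4 -> q_even (no change)
  Position 6: read '1', 1-count=5 -> q_odd
  Position 7: read '0', 1-count=5 -> q_odd (no change)
  Position 8: read '0', 1-count=5 -> q_odd (no change)
Final state: q_odd, total 1s = 5 (odd); the DFA requires an even count -> reject

0


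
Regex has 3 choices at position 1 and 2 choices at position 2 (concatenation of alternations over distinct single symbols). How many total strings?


First group: 3 alternatives
Second group: 2 alternatives
Concatenation: each choice from group 1 pairs with each from group 2
Total = 3 x 2 = 6

6


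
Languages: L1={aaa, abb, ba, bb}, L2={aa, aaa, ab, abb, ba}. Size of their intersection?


L1 = {aaa, abb, ba, bb}
L2 = {aa, aaa, ab, abb, ba}
Checking each string in L1 against L2:
  'aaa': in L2? Yes
  'abb': in L2? Yes
  'ba': in L2? Yes
  'bb': in L2? No
Intersection = {aaa, abb, ba}
|L1 ∩ L2| = 3

3


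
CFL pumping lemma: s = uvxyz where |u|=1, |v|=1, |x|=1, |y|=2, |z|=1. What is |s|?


|s| = |u| + |v| + |x| + |y| + |z|
= 1 + 1 + 1 + 2 + 1
= 2 + 1 + 3
= 3 + 3
= 6

6


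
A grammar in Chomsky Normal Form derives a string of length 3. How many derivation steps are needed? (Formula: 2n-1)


Chomsky Normal Form derivation:
String length n = 3
Each step either:
  - Splits a nonterminal into two (n-1 such steps)
  - Converts a nonterminal to terminal (n such steps)
Total = (n-1) + n = 2n - 1
= 2(3) - 1
= 6 - 1
= 5

5


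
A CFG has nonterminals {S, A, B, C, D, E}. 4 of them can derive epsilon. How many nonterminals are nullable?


Nonterminals: {S, A, B, C, D, E}
A nonterminal is nullable if it can derive epsilon
Counting nullable nonterminals: 4
Total nullable = 4

4


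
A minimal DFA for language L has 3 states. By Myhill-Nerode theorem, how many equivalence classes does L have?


Myhill-Nerode theorem:
Number of equivalence classes = number of states in minimal DFA
Minimal DFA states = 3
Therefore equivalence classes = 3

3


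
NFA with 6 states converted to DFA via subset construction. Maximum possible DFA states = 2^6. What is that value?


NFA has 6 states
Subset construction: each DFA state = subset of NFA states
Maximum subsets = 2^6
2^6 = 64

64


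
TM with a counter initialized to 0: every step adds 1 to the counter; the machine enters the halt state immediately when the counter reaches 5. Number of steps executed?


Counter starts at 0. Counting sequence:
  Step 1: counter = 1
  Step 2: counter = 2
  Step 3: counter = 3
  Step 4: counter = 4
  Step 5: counter = 5
Counter reached 5 -> halt
Total steps = 5

5


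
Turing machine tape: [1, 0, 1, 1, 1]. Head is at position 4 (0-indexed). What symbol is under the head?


Tape: [1, 0, 1, 1, 1]
Positions: 0 1 2 3 4
Values:    1 0 1 1 1
Head at position 4
tape[4] = 1

1


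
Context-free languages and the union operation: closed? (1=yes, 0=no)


CFL closure properties:
  Closed under: union, concatenation, Kleene star
  NOT closed under: intersection, complement
Operation 'union' is in closed list -> Yes (closed)

1


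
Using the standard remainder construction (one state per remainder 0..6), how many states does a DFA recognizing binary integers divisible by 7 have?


Divisibility by 7 is tracked via the remainder mod 7: 0, 1, ..., 6
The construction assigns one state to each remainder
Number of remainders = 7

7


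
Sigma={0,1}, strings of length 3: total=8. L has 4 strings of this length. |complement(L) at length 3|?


Alphabet: {0,1}
String length: 3
Total strings of length 3 = 2^3 = 8
Strings in L = 4
Complement = total - |L|
= 8 - 4
= 4

4


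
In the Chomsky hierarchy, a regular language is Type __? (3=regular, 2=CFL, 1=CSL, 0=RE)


Chomsky hierarchy levels:
  Type 3: Regular (DFA/NFA/regex)
  Type 2: Context-free (PDA)
  Type 1: Context-sensitive
  Type 0: Recursively enumerable (TM)
'regular' corresponds to Type 3

3


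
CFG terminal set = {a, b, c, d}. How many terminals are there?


Terminal symbols: a, b, c, d
Counting each: a (#1), b (#2), c (#3), d (#4)
Total = 4

4


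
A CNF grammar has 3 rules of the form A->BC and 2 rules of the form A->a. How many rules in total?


CNF allows two rule forms:
  A -> BC (binary): 3 rules
  A -> a (terminal): 2 rules
Total = 3 + 2 = 5

5


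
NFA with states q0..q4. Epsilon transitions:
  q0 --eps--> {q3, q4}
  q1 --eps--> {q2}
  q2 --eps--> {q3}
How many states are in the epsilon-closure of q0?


Starting from q0
Initialize closure = {q0}
Follow epsilon from q0 -> add q3
Follow epsilon from q0 -> add q4
Final closure: {q0, q3, q4}
Size = 3

3


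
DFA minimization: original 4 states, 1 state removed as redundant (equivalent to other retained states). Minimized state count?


Original DFA: 4 states
Redundant states removed: 1
Minimized states = original - removed
= 4 - 1
= 3

3


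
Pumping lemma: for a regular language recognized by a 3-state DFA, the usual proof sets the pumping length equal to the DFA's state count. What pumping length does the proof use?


Pumping lemma for regular languages (standard proof):
Take p = |Q|, the number of DFA states.
Any string of length >= |Q| passes through |Q|+1 states while reading its first |Q| symbols,
so by pigeonhole some state repeats, giving the loop that can be pumped.
Here |Q| = 3
Therefore the proof uses p = 3

3


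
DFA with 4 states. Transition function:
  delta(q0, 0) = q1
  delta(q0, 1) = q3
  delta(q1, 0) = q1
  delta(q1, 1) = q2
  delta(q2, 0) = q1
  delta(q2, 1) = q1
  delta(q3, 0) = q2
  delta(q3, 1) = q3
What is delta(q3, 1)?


Looking up transition function:
delta(q3, 1) in the table
Row: q3, Column: 1
Result: q3

q3


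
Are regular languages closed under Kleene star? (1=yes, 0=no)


Regular languages are closed under:
- Union (DFA product construction)
- Intersection (DFA product construction)
- Complement (swap accept/reject states)
- Concatenation (NFA construction)
- Kleene star (NFA construction)
Kleene star is in this list
Therefore: closed

1
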